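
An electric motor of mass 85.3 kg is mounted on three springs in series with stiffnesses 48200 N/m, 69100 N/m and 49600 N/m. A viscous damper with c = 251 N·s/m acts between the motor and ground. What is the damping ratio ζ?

0.101

Series springs: 1/k_eq = 1/48200 + 1/69100 + 1/49600 = 5.538×10^-5, so k_eq = 18060 N/m.
ω_n = √(k_eq/m) = √(18060/85.3) = 14.55 rad/s.
Critical damping c_c = 2√(k_eq·m) = 2√(18060 × 85.3) = 2482 N·s/m, so ζ = c/c_c = 251/2482 = 0.1011.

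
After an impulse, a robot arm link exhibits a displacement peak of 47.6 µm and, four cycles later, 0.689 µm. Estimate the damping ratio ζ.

Logarithmic decrement δ = (1/n)·ln(x₀/x_n) = (1/4)·ln(47.6/0.689) = (1/4)·ln(69.09) = 1.059.
ζ = δ/√(4π² + δ²) = 1.059/√(39.48 + 1.12) = 1.059/6.372 = 0.1662.

0.166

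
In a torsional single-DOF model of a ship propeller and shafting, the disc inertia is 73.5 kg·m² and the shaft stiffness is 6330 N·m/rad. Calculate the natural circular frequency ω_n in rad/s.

9.28 rad/s

ω_n = √(k_t/J) = √(6330/73.5) = √86.12 = 9.280 rad/s.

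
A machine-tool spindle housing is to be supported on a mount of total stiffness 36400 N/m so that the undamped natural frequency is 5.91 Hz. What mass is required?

26.4 kg

ω_n = 2πf_n = 2π × 5.91 = 37.13 rad/s.
m = k/ω_n² = 36400/37.13² = 36400/1379 = 26.40 kg.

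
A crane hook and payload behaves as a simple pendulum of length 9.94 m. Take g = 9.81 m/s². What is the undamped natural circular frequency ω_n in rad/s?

For a simple pendulum ω_n = √(g/L) = √(9.81/9.94) = √0.9869 = 0.9934 rad/s.

0.993 rad/s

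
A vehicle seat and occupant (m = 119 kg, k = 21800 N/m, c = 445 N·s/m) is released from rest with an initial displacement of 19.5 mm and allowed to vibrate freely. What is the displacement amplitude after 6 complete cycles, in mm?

ζ = c/(2√(km)) = 445/(2√(21800 × 119)) = 445/3221 = 0.1381.
Logarithmic decrement δ = 2πζ/√(1 − ζ²) = 2π × 0.1381/√(1 − 0.0191) = 0.8764.
After n cycles, x_n/x₀ = e^(−nδ), so x_6 = 19.5 × e^(−6 × 0.8764) = 19.5 × 0.005204 = 0.1015 mm.

0.101 mm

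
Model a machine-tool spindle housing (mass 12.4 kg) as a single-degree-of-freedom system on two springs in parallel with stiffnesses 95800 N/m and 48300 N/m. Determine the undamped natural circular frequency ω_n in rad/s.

108 rad/s

Parallel springs add: k_eq = 95800 + 48300 = 144100 N/m.
ω_n = √(k_eq/m) = √(144100/12.4) = √11620 = 107.8 rad/s.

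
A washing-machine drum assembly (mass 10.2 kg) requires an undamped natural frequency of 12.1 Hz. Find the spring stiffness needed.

ω_n = 2πf_n = 2π × 12.1 = 76.03 rad/s.
k = m·ω_n² = 10.2 × 76.03² = 10.2 × 5780 = 58960 N/m.

59000 N/m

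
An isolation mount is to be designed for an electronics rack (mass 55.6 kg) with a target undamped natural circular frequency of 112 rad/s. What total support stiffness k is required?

697000 N/m

k = m·ω_n² = 55.6 × 112.0² = 55.6 × 12540 = 697400 N/m.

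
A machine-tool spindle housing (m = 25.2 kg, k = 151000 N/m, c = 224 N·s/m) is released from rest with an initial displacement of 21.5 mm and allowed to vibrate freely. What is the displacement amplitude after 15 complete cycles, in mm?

0.0952 mm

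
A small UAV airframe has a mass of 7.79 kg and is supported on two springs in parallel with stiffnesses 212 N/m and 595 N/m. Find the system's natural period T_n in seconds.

0.617 s

Parallel springs add: k_eq = 212 + 595 = 807.0 N/m.
ω_n = √(k_eq/m) = √(807.0/7.79) = √103.6 = 10.18 rad/s.
T_n = 2π/ω_n = 6.283/10.18 = 0.6173 s.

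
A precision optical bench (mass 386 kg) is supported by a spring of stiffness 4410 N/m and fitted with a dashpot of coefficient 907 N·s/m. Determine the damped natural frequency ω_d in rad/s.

ω_n = √(k/m) = √(4410/386) = 3.380 rad/s.
Critical damping c_c = 2√(k·m) = 2√(4410 × 386) = 2609 N·s/m, so ζ = c/c_c = 907/2609 = 0.3476.
ω_d = ω_n√(1 − ζ²) = 3.380 × √(1 − 0.121) = 3.169 rad/s.

3.17 rad/s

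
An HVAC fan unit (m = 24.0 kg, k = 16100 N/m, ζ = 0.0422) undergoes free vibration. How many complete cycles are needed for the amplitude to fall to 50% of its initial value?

3 cycles

Logarithmic decrement δ = 2πζ/√(1 − ζ²) = 2π × 0.04220/√(1 − 0.00178) = 0.2654.
x_n/x₀ = e^(−nδ) ≤ 0.5; take ln: n ≥ ln(1/0.5)/δ = 0.6931/0.2654 = 2.612.
So 3 complete cycles are required.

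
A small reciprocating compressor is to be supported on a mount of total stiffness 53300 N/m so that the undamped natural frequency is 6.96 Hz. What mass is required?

ω_n = 2πf_n = 2π × 6.96 = 43.73 rad/s.
m = k/ω_n² = 53300/43.73² = 53300/1912 = 27.87 kg.

27.9 kg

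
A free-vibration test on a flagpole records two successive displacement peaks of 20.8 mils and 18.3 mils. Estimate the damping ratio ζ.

0.0204

Logarithmic decrement δ = (1/n)·ln(x₀/x_n) = (1/1)·ln(20.8/18.3) = (1/1)·ln(1.137) = 0.1281.
ζ = δ/√(4π² + δ²) = 0.1281/√(39.48 + 0.0164) = 0.1281/6.284 = 0.02038.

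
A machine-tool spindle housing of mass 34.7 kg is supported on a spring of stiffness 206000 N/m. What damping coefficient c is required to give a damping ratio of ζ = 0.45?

2410 N·s/m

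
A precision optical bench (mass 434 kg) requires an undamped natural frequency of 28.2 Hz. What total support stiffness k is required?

13600000 N/m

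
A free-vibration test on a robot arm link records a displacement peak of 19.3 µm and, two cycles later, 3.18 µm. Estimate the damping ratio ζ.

Logarithmic decrement δ = (1/n)·ln(x₀/x_n) = (1/2)·ln(19.3/3.18) = (1/2)·ln(6.069) = 0.9016.
ζ = δ/√(4π² + δ²) = 0.9016/√(39.48 + 0.813) = 0.9016/6.348 = 0.1420.

0.142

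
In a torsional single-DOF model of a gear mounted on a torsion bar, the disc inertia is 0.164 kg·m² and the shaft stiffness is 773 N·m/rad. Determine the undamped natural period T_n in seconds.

ω_n = √(k_t/J) = √(773/0.164) = √4713 = 68.65 rad/s.
T_n = 2π/ω_n = 6.283/68.65 = 0.09152 s.

0.0915 s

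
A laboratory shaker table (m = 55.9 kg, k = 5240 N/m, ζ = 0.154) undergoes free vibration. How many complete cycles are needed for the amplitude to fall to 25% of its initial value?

Logarithmic decrement δ = 2πζ/√(1 − ζ²) = 2π × 0.1540/√(1 − 0.0237) = 0.9793.
x_n/x₀ = e^(−nδ) ≤ 0.25; take ln: n ≥ ln(1/0.25)/δ = 1.386/0.9793 = 1.416.
So 2 complete cycles are required.

2 cycles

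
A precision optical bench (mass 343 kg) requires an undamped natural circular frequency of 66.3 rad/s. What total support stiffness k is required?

1510000 N/m

k = m·ω_n² = 343 × 66.30² = 343 × 4396 = 1508000 N/m.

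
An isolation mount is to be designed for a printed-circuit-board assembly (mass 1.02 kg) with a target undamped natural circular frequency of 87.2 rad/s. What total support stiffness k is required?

7760 N/m

k = m·ω_n² = 1.02 × 87.20² = 1.02 × 7604 = 7756 N/m.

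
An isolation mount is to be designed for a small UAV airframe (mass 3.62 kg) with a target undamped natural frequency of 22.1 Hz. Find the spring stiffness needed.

ω_n = 2πf_n = 2π × 22.1 = 138.9 rad/s.
k = m·ω_n² = 3.62 × 138.9² = 3.62 × 19280 = 69800 N/m.

69800 N/m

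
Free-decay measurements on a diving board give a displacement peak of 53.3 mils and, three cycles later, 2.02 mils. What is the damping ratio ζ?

0.171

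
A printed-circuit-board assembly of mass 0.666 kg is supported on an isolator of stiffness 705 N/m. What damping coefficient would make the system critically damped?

43.3 N·s/m

c_c = 2√(k·m) = 2√(705.0 × 0.666) = 2 × 21.67 = 43.34 N·s/m.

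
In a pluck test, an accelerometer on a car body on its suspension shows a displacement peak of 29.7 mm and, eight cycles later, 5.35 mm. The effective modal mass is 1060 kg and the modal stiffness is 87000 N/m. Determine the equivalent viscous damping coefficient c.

655 N·s/m

Logarithmic decrement δ = (1/n)·ln(x₀/x_n) = (1/8)·ln(29.7/5.35) = (1/8)·ln(5.551) = 0.2143.
ζ = δ/√(4π² + δ²) = 0.2143/√(39.48 + 0.0459) = 0.2143/6.287 = 0.03408.
c = ζ · 2√(km) = 0.03408 × 2√(87000 × 1060) = 0.03408 × 19210 = 654.6 N·s/m.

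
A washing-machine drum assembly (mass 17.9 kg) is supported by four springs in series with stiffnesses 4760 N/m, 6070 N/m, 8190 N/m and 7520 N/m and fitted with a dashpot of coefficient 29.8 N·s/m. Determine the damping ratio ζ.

0.0884

Series springs: 1/k_eq = 1/4760 + 1/6070 + 1/8190 + 1/7520 = 0.0006299, so k_eq = 1588 N/m.
ω_n = √(k_eq/m) = √(1588/17.9) = 9.417 rad/s.
Critical damping c_c = 2√(k_eq·m) = 2√(1588 × 17.9) = 337.1 N·s/m, so ζ = c/c_c = 29.8/337.1 = 0.08839.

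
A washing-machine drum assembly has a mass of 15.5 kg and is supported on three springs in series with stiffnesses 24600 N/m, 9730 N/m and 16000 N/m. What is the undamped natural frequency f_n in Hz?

2.82 Hz

Series springs: 1/k_eq = 1/24600 + 1/9730 + 1/16000 = 0.0002059, so k_eq = 4856 N/m.
ω_n = √(k_eq/m) = √(4856/15.5) = √313.3 = 17.70 rad/s.
f_n = ω_n/(2π) = 17.70/6.283 = 2.817 Hz.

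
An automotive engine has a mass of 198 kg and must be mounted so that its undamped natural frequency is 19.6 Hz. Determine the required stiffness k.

ω_n = 2πf_n = 2π × 19.6 = 123.2 rad/s.
k = m·ω_n² = 198 × 123.2² = 198 × 15170 = 3003000 N/m.

3000000 N/m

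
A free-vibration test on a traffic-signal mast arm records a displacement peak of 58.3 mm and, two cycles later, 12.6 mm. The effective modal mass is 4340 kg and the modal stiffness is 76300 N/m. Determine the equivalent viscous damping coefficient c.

4400 N·s/m

Logarithmic decrement δ = (1/n)·ln(x₀/x_n) = (1/2)·ln(58.3/12.6) = (1/2)·ln(4.627) = 0.7660.
ζ = δ/√(4π² + δ²) = 0.7660/√(39.48 + 0.587) = 0.7660/6.330 = 0.1210.
c = ζ · 2√(km) = 0.1210 × 2√(76300 × 4340) = 0.1210 × 36390 = 4404 N·s/m.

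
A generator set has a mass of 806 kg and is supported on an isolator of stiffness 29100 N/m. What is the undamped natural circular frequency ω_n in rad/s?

ω_n = √(k/m) = √(29100/806) = √36.10 = 6.009 rad/s.

6.01 rad/s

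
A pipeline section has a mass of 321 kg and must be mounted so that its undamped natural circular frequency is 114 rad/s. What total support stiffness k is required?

k = m·ω_n² = 321 × 114.0² = 321 × 13000 = 4172000 N/m.

4170000 N/m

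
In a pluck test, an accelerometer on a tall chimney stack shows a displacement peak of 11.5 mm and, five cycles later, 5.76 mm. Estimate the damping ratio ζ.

Logarithmic decrement δ = (1/n)·ln(x₀/x_n) = (1/5)·ln(11.5/5.76) = (1/5)·ln(1.997) = 0.1383.
ζ = δ/√(4π² + δ²) = 0.1383/√(39.48 + 0.0191) = 0.1383/6.285 = 0.02200.

0.0220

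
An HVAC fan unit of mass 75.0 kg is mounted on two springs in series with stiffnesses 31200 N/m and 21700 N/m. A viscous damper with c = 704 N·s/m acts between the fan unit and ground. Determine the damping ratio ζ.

Series springs: 1/k_eq = 1/31200 + 1/21700 = 7.813×10^-5, so k_eq = 12800 N/m.
ω_n = √(k_eq/m) = √(12800/75.0) = 13.06 rad/s.
Critical damping c_c = 2√(k_eq·m) = 2√(12800 × 75.0) = 1959 N·s/m, so ζ = c/c_c = 704/1959 = 0.3593.

0.359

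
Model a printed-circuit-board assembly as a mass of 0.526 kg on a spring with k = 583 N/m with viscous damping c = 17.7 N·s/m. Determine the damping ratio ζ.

0.505

ω_n = √(k/m) = √(583.0/0.526) = 33.29 rad/s.
Critical damping c_c = 2√(k·m) = 2√(583.0 × 0.526) = 35.02 N·s/m, so ζ = c/c_c = 17.7/35.02 = 0.5054.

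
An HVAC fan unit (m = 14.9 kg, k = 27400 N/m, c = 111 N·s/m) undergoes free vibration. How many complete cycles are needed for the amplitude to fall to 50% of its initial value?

2 cycles

ζ = c/(2√(km)) = 111/(2√(27400 × 14.9)) = 111/1278 = 0.08686.
Logarithmic decrement δ = 2πζ/√(1 − ζ²) = 2π × 0.08686/√(1 − 0.00754) = 0.5478.
x_n/x₀ = e^(−nδ) ≤ 0.5; take ln: n ≥ ln(1/0.5)/δ = 0.6931/0.5478 = 1.265.
So 2 complete cycles are required.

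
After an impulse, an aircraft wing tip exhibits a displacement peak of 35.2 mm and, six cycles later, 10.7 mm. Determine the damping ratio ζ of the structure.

0.0316

Logarithmic decrement δ = (1/n)·ln(x₀/x_n) = (1/6)·ln(35.2/10.7) = (1/6)·ln(3.290) = 0.1985.
ζ = δ/√(4π² + δ²) = 0.1985/√(39.48 + 0.0394) = 0.1985/6.286 = 0.03157.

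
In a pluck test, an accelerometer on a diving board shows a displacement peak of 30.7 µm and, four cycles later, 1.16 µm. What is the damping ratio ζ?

0.129

Logarithmic decrement δ = (1/n)·ln(x₀/x_n) = (1/4)·ln(30.7/1.16) = (1/4)·ln(26.47) = 0.8190.
ζ = δ/√(4π² + δ²) = 0.8190/√(39.48 + 0.671) = 0.8190/6.336 = 0.1292.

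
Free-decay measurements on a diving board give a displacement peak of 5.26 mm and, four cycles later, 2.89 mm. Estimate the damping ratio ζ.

Logarithmic decrement δ = (1/n)·ln(x₀/x_n) = (1/4)·ln(5.26/2.89) = (1/4)·ln(1.820) = 0.1497.
ζ = δ/√(4π² + δ²) = 0.1497/√(39.48 + 0.0224) = 0.1497/6.285 = 0.02382.

0.0238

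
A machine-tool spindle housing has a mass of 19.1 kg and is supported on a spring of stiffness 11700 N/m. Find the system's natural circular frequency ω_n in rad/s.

24.8 rad/s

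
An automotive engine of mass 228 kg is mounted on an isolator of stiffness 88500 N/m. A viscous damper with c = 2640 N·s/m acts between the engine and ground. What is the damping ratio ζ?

0.294

ω_n = √(k/m) = √(88500/228) = 19.70 rad/s.
Critical damping c_c = 2√(k·m) = 2√(88500 × 228) = 8984 N·s/m, so ζ = c/c_c = 2640/8984 = 0.2939.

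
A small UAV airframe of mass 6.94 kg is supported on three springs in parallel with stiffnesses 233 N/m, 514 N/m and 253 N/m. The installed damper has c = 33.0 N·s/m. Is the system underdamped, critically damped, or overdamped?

underdamped

Parallel springs add: k_eq = 233 + 514 + 253 = 1000 N/m.
c_c = 2√(k_eq·m) = 166.6 N·s/m; ζ = c/c_c = 33.0/166.6 = 0.198.
Since ζ < 1 the system is underdamped.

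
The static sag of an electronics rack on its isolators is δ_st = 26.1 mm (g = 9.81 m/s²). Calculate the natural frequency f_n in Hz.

ω_n = √(g/δ_st) = √(9.81/0.0261) = √375.9 = 19.39 rad/s.
f_n = ω_n/(2π) = 19.39/6.283 = 3.086 Hz.

3.09 Hz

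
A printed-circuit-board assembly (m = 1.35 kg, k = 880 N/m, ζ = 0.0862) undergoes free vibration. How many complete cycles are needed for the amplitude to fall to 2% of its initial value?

Logarithmic decrement δ = 2πζ/√(1 − ζ²) = 2π × 0.08620/√(1 − 0.00743) = 0.5436.
x_n/x₀ = e^(−nδ) ≤ 0.02; take ln: n ≥ ln(1/0.02)/δ = 3.912/0.5436 = 7.196.
So 8 complete cycles are required.

8 cycles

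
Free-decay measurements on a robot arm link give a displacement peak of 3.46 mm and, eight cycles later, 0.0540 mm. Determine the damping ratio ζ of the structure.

Logarithmic decrement δ = (1/n)·ln(x₀/x_n) = (1/8)·ln(3.46/0.0540) = (1/8)·ln(64.07) = 0.5200.
ζ = δ/√(4π² + δ²) = 0.5200/√(39.48 + 0.270) = 0.5200/6.305 = 0.08248.

0.0825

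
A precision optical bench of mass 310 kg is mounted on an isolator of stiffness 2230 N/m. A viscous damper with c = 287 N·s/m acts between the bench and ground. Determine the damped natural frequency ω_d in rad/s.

2.64 rad/s

ω_n = √(k/m) = √(2230/310) = 2.682 rad/s.
Critical damping c_c = 2√(k·m) = 2√(2230 × 310) = 1663 N·s/m, so ζ = c/c_c = 287/1663 = 0.1726.
ω_d = ω_n√(1 − ζ²) = 2.682 × √(1 − 0.0298) = 2.642 rad/s.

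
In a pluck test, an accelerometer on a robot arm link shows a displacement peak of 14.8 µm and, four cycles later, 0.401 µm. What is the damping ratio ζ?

0.142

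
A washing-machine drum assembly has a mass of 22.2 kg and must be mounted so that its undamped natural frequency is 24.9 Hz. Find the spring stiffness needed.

543000 N/m

ω_n = 2πf_n = 2π × 24.9 = 156.5 rad/s.
k = m·ω_n² = 22.2 × 156.5² = 22.2 × 24480 = 543400 N/m.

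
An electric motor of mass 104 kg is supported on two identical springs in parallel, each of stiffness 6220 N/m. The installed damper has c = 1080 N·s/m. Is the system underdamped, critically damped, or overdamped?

underdamped

Parallel springs add: k_eq = 2 × 6220 = 12440 N/m.
c_c = 2√(k_eq·m) = 2275 N·s/m; ζ = c/c_c = 1080/2275 = 0.475.
Since ζ < 1 the system is underdamped.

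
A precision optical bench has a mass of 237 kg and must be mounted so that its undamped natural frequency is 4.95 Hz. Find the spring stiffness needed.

ω_n = 2πf_n = 2π × 4.95 = 31.10 rad/s.
k = m·ω_n² = 237 × 31.10² = 237 × 967.3 = 229300 N/m.

229000 N/m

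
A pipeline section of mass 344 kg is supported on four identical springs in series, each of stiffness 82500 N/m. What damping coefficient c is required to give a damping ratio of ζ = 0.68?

3620 N·s/m

Series springs: 1/k_eq = 4/82500, so k_eq = 82500/4 = 20620 N/m.
c_c = 2√(k_eq·m) = 2√(20620 × 344) = 5327 N·s/m.
c = ζ·c_c = 0.68 × 5327 = 3623 N·s/m.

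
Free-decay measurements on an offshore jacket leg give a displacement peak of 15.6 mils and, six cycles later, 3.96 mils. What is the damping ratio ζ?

0.0363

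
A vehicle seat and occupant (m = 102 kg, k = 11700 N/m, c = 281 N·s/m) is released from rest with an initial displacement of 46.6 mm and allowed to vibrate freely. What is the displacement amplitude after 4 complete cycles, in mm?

1.79 mm

ζ = c/(2√(km)) = 281/(2√(11700 × 102)) = 281/2185 = 0.1286.
Logarithmic decrement δ = 2πζ/√(1 − ζ²) = 2π × 0.1286/√(1 − 0.0165) = 0.8149.
After n cycles, x_n/x₀ = e^(−nδ), so x_4 = 46.6 × e^(−4 × 0.8149) = 46.6 × 0.03841 = 1.790 mm.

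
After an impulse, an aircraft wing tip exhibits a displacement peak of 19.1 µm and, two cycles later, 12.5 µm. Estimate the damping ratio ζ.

Logarithmic decrement δ = (1/n)·ln(x₀/x_n) = (1/2)·ln(19.1/12.5) = (1/2)·ln(1.528) = 0.2120.
ζ = δ/√(4π² + δ²) = 0.2120/√(39.48 + 0.0449) = 0.2120/6.287 = 0.03372.

0.0337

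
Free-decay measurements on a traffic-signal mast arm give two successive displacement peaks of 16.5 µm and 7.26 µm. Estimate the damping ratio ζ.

0.130

Logarithmic decrement δ = (1/n)·ln(x₀/x_n) = (1/1)·ln(16.5/7.26) = (1/1)·ln(2.273) = 0.8210.
ζ = δ/√(4π² + δ²) = 0.8210/√(39.48 + 0.674) = 0.8210/6.337 = 0.1296.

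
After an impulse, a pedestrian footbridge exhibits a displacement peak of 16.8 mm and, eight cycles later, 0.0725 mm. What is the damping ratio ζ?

Logarithmic decrement δ = (1/n)·ln(x₀/x_n) = (1/8)·ln(16.8/0.0725) = (1/8)·ln(231.7) = 0.6807.
ζ = δ/√(4π² + δ²) = 0.6807/√(39.48 + 0.463) = 0.6807/6.320 = 0.1077.

0.108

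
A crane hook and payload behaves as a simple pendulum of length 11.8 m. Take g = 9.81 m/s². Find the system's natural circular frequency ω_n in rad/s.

For a simple pendulum ω_n = √(g/L) = √(9.81/11.8) = √0.8314 = 0.9118 rad/s.

0.912 rad/s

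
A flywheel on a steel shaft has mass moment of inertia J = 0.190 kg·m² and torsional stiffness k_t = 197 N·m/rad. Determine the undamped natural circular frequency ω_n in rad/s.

32.2 rad/s

ω_n = √(k_t/J) = √(197/0.190) = √1037 = 32.20 rad/s.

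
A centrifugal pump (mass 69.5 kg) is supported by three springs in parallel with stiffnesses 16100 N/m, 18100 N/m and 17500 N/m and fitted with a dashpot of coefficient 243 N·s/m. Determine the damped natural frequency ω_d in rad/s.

Parallel springs add: k_eq = 16100 + 18100 + 17500 = 51700 N/m.
ω_n = √(k_eq/m) = √(51700/69.5) = 27.27 rad/s.
Critical damping c_c = 2√(k_eq·m) = 2√(51700 × 69.5) = 3791 N·s/m, so ζ = c/c_c = 243/3791 = 0.06410.
ω_d = ω_n√(1 − ζ²) = 27.27 × √(1 − 0.00411) = 27.22 rad/s.

27.2 rad/s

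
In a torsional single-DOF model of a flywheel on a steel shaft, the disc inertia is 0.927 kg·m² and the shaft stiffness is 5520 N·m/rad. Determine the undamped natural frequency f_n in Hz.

ω_n = √(k_t/J) = √(5520/0.927) = √5955 = 77.17 rad/s.
f_n = ω_n/(2π) = 77.17/6.283 = 12.28 Hz.

12.3 Hz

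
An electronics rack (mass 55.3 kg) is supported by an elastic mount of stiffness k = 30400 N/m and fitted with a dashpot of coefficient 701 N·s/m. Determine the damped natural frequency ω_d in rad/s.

ω_n = √(k/m) = √(30400/55.3) = 23.45 rad/s.
Critical damping c_c = 2√(k·m) = 2√(30400 × 55.3) = 2593 N·s/m, so ζ = c/c_c = 701/2593 = 0.2703.
ω_d = ω_n√(1 − ζ²) = 23.45 × √(1 − 0.0731) = 22.57 rad/s.

22.6 rad/s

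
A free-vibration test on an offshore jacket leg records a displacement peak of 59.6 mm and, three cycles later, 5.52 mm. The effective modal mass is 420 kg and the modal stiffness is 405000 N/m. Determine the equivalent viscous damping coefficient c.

Logarithmic decrement δ = (1/n)·ln(x₀/x_n) = (1/3)·ln(59.6/5.52) = (1/3)·ln(10.80) = 0.7931.
ζ = δ/√(4π² + δ²) = 0.7931/√(39.48 + 0.629) = 0.7931/6.333 = 0.1252.
c = ζ · 2√(km) = 0.1252 × 2√(405000 × 420) = 0.1252 × 26080 = 3267 N·s/m.

3270 N·s/m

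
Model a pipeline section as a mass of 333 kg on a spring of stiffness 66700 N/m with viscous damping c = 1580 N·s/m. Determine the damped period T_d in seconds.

ω_n = √(k/m) = √(66700/333) = 14.15 rad/s.
Critical damping c_c = 2√(k·m) = 2√(66700 × 333) = 9426 N·s/m, so ζ = c/c_c = 1580/9426 = 0.1676.
ω_d = ω_n√(1 − ζ²) = 14.15 × √(1 − 0.0281) = 13.95 rad/s.
T_d = 2π/ω_d = 0.4503 s.

0.450 s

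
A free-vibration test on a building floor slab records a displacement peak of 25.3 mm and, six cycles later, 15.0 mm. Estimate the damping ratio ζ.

Logarithmic decrement δ = (1/n)·ln(x₀/x_n) = (1/6)·ln(25.3/15.0) = (1/6)·ln(1.687) = 0.08713.
ζ = δ/√(4π² + δ²) = 0.08713/√(39.48 + 0.00759) = 0.08713/6.284 = 0.01387.

0.0139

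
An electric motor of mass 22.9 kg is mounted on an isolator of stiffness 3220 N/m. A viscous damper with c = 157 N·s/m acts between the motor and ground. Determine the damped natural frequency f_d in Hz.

1.81 Hz

ω_n = √(k/m) = √(3220/22.9) = 11.86 rad/s.
Critical damping c_c = 2√(k·m) = 2√(3220 × 22.9) = 543.1 N·s/m, so ζ = c/c_c = 157/543.1 = 0.2891.
ω_d = ω_n√(1 − ζ²) = 11.86 × √(1 − 0.0836) = 11.35 rad/s.
f_d = ω_d/(2π) = 1.807 Hz.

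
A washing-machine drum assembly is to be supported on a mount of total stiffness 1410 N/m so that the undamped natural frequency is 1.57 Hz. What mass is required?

14.5 kg

ω_n = 2πf_n = 2π × 1.57 = 9.865 rad/s.
m = k/ω_n² = 1410/9.865² = 1410/97.31 = 14.49 kg.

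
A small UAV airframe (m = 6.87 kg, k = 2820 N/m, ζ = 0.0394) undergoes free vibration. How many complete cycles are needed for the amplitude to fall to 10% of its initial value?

Logarithmic decrement δ = 2πζ/√(1 − ζ²) = 2π × 0.03940/√(1 − 0.00155) = 0.2477.
x_n/x₀ = e^(−nδ) ≤ 0.1; take ln: n ≥ ln(1/0.1)/δ = 2.303/0.2477 = 9.294.
So 10 complete cycles are required.

10 cycles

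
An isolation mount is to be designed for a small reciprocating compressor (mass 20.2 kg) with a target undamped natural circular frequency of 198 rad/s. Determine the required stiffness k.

792000 N/m

k = m·ω_n² = 20.2 × 198.0² = 20.2 × 39200 = 791900 N/m.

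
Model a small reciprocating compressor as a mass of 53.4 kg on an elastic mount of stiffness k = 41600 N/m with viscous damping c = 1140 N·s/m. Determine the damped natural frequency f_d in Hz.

4.10 Hz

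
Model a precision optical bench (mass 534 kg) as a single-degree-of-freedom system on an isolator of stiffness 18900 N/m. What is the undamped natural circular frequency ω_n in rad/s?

ω_n = √(k/m) = √(18900/534) = √35.39 = 5.949 rad/s.

5.95 rad/s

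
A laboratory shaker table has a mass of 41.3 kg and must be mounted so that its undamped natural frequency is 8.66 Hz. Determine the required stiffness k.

122000 N/m

ω_n = 2πf_n = 2π × 8.66 = 54.41 rad/s.
k = m·ω_n² = 41.3 × 54.41² = 41.3 × 2961 = 122300 N/m.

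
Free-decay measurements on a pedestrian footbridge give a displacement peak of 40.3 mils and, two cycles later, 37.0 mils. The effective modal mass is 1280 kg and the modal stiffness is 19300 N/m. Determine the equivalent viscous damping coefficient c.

67.6 N·s/m

Logarithmic decrement δ = (1/n)·ln(x₀/x_n) = (1/2)·ln(40.3/37.0) = (1/2)·ln(1.089) = 0.04272.
ζ = δ/√(4π² + δ²) = 0.04272/√(39.48 + 0.00182) = 0.04272/6.283 = 0.006798.
c = ζ · 2√(km) = 0.006798 × 2√(19300 × 1280) = 0.006798 × 9941 = 67.58 N·s/m.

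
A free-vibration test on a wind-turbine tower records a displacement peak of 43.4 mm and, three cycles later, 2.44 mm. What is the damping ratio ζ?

0.151

Logarithmic decrement δ = (1/n)·ln(x₀/x_n) = (1/3)·ln(43.4/2.44) = (1/3)·ln(17.79) = 0.9595.
ζ = δ/√(4π² + δ²) = 0.9595/√(39.48 + 0.921) = 0.9595/6.356 = 0.1510.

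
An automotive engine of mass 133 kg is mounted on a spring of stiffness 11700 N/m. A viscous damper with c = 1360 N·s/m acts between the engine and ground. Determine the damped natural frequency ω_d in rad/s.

7.86 rad/s

ω_n = √(k/m) = √(11700/133) = 9.379 rad/s.
Critical damping c_c = 2√(k·m) = 2√(11700 × 133) = 2495 N·s/m, so ζ = c/c_c = 1360/2495 = 0.5451.
ω_d = ω_n√(1 − ζ²) = 9.379 × √(1 − 0.297) = 7.863 rad/s.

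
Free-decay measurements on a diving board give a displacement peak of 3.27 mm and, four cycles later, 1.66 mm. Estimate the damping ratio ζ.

Logarithmic decrement δ = (1/n)·ln(x₀/x_n) = (1/4)·ln(3.27/1.66) = (1/4)·ln(1.970) = 0.1695.
ζ = δ/√(4π² + δ²) = 0.1695/√(39.48 + 0.0287) = 0.1695/6.285 = 0.02697.

0.0270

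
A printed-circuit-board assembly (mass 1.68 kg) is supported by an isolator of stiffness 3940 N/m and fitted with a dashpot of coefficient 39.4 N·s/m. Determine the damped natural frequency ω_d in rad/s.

47.0 rad/s

ω_n = √(k/m) = √(3940/1.68) = 48.43 rad/s.
Critical damping c_c = 2√(k·m) = 2√(3940 × 1.68) = 162.7 N·s/m, so ζ = c/c_c = 39.4/162.7 = 0.2421.
ω_d = ω_n√(1 − ζ²) = 48.43 × √(1 − 0.0586) = 46.99 rad/s.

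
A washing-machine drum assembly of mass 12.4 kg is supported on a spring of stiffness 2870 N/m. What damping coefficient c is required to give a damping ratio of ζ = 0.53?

200 N·s/m

c_c = 2√(k·m) = 2√(2870 × 12.4) = 377.3 N·s/m.
c = ζ·c_c = 0.53 × 377.3 = 200.0 N·s/m.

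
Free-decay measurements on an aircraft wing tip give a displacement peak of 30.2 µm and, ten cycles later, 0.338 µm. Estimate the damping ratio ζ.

0.0713

Logarithmic decrement δ = (1/n)·ln(x₀/x_n) = (1/10)·ln(30.2/0.338) = (1/10)·ln(89.35) = 0.4493.
ζ = δ/√(4π² + δ²) = 0.4493/√(39.48 + 0.202) = 0.4493/6.299 = 0.07132.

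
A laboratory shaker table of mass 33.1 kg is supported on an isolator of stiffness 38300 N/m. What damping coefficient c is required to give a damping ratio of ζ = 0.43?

968 N·s/m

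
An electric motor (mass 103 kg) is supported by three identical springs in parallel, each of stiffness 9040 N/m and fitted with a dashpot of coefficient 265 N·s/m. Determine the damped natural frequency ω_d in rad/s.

Parallel springs add: k_eq = 3 × 9040 = 27120 N/m.
ω_n = √(k_eq/m) = √(27120/103) = 16.23 rad/s.
Critical damping c_c = 2√(k_eq·m) = 2√(27120 × 103) = 3343 N·s/m, so ζ = c/c_c = 265/3343 = 0.07928.
ω_d = ω_n√(1 − ζ²) = 16.23 × √(1 − 0.00628) = 16.18 rad/s.

16.2 rad/s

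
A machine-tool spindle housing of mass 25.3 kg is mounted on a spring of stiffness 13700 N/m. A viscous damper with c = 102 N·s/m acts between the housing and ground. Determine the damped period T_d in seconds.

ω_n = √(k/m) = √(13700/25.3) = 23.27 rad/s.
Critical damping c_c = 2√(k·m) = 2√(13700 × 25.3) = 1177 N·s/m, so ζ = c/c_c = 102/1177 = 0.08663.
ω_d = ω_n√(1 − ζ²) = 23.27 × √(1 − 0.00750) = 23.18 rad/s.
T_d = 2π/ω_d = 0.2710 s.

0.271 s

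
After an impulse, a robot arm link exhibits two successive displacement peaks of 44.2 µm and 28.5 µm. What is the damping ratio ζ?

0.0697

Logarithmic decrement δ = (1/n)·ln(x₀/x_n) = (1/1)·ln(44.2/28.5) = (1/1)·ln(1.551) = 0.4388.
ζ = δ/√(4π² + δ²) = 0.4388/√(39.48 + 0.193) = 0.4388/6.298 = 0.06967.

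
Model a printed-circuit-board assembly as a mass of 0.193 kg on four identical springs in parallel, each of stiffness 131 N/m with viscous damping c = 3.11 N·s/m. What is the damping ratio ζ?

Parallel springs add: k_eq = 4 × 131 = 524.0 N/m.
ω_n = √(k_eq/m) = √(524.0/0.193) = 52.11 rad/s.
Critical damping c_c = 2√(k_eq·m) = 2√(524.0 × 0.193) = 20.11 N·s/m, so ζ = c/c_c = 3.11/20.11 = 0.1546.

0.155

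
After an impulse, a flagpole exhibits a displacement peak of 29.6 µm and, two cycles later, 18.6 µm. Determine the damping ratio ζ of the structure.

0.0369

Logarithmic decrement δ = (1/n)·ln(x₀/x_n) = (1/2)·ln(29.6/18.6) = (1/2)·ln(1.591) = 0.2323.
ζ = δ/√(4π² + δ²) = 0.2323/√(39.48 + 0.0540) = 0.2323/6.287 = 0.03695.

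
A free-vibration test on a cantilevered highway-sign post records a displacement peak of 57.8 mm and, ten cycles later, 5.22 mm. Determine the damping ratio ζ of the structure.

0.0382

Logarithmic decrement δ = (1/n)·ln(x₀/x_n) = (1/10)·ln(57.8/5.22) = (1/10)·ln(11.07) = 0.2404.
ζ = δ/√(4π² + δ²) = 0.2404/√(39.48 + 0.0578) = 0.2404/6.288 = 0.03824.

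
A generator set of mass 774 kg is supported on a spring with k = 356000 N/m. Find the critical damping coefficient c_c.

33200 N·s/m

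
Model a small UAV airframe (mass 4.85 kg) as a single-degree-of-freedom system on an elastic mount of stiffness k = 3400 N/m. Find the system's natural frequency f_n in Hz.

ω_n = √(k/m) = √(3400/4.85) = √701.0 = 26.48 rad/s.
f_n = ω_n/(2π) = 26.48/6.283 = 4.214 Hz.

4.21 Hz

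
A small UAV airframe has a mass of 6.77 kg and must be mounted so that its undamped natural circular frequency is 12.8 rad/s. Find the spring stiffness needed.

1110 N/m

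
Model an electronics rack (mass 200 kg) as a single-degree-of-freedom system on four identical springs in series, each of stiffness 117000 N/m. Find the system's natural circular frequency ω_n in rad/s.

12.1 rad/s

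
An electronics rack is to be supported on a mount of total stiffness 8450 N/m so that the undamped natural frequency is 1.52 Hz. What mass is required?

92.6 kg

ω_n = 2πf_n = 2π × 1.52 = 9.550 rad/s.
m = k/ω_n² = 8450/9.550² = 8450/91.21 = 92.64 kg.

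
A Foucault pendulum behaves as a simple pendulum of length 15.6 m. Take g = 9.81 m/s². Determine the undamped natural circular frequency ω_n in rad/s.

For a simple pendulum ω_n = √(g/L) = √(9.81/15.6) = √0.6288 = 0.7930 rad/s.

0.793 rad/s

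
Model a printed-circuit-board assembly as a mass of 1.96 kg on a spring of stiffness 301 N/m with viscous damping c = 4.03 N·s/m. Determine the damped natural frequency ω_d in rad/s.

12.3 rad/s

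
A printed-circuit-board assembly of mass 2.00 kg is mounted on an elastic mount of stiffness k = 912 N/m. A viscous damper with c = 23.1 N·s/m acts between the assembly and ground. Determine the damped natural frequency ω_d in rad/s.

ω_n = √(k/m) = √(912.0/2.00) = 21.35 rad/s.
Critical damping c_c = 2√(k·m) = 2√(912.0 × 2.00) = 85.42 N·s/m, so ζ = c/c_c = 23.1/85.42 = 0.2704.
ω_d = ω_n√(1 − ζ²) = 21.35 × √(1 − 0.0731) = 20.56 rad/s.

20.6 rad/s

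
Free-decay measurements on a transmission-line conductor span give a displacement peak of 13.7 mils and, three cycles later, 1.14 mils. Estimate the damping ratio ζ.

Logarithmic decrement δ = (1/n)·ln(x₀/x_n) = (1/3)·ln(13.7/1.14) = (1/3)·ln(12.02) = 0.8288.
ζ = δ/√(4π² + δ²) = 0.8288/√(39.48 + 0.687) = 0.8288/6.338 = 0.1308.

0.131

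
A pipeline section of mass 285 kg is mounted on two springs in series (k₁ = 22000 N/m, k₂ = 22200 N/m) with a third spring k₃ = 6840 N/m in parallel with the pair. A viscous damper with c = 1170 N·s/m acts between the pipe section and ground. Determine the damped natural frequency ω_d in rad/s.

7.65 rad/s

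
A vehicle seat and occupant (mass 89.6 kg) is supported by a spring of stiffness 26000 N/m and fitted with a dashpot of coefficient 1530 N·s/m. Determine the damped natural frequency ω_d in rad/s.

14.7 rad/s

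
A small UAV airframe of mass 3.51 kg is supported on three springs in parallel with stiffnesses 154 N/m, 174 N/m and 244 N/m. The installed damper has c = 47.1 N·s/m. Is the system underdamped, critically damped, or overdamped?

Parallel springs add: k_eq = 154 + 174 + 244 = 572.0 N/m.
c_c = 2√(k_eq·m) = 89.62 N·s/m; ζ = c/c_c = 47.1/89.62 = 0.526.
Since ζ < 1 the system is underdamped.

underdamped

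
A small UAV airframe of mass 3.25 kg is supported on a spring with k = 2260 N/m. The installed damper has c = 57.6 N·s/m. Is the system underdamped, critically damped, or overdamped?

c_c = 2√(k·m) = 171.4 N·s/m; ζ = c/c_c = 57.6/171.4 = 0.336.
Since ζ < 1 the system is underdamped.

underdamped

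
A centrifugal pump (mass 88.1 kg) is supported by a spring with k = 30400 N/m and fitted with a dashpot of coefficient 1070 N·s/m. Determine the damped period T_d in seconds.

ω_n = √(k/m) = √(30400/88.1) = 18.58 rad/s.
Critical damping c_c = 2√(k·m) = 2√(30400 × 88.1) = 3273 N·s/m, so ζ = c/c_c = 1070/3273 = 0.3269.
ω_d = ω_n√(1 − ζ²) = 18.58 × √(1 − 0.107) = 17.56 rad/s.
T_d = 2π/ω_d = 0.3579 s.

0.358 s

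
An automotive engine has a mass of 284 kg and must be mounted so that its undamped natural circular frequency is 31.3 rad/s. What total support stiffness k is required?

278000 N/m

k = m·ω_n² = 284 × 31.30² = 284 × 979.7 = 278200 N/m.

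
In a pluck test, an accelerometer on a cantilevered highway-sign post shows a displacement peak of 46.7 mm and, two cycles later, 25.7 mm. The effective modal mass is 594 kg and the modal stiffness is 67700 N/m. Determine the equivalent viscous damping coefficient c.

602 N·s/m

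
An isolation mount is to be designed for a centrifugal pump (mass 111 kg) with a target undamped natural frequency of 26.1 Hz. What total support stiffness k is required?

2990000 N/m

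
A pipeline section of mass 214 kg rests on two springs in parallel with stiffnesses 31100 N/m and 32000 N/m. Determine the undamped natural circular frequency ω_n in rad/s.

17.2 rad/s

Parallel springs add: k_eq = 31100 + 32000 = 63100 N/m.
ω_n = √(k_eq/m) = √(63100/214) = √294.9 = 17.17 rad/s.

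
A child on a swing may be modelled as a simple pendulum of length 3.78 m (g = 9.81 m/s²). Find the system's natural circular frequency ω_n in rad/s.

For a simple pendulum ω_n = √(g/L) = √(9.81/3.78) = √2.595 = 1.611 rad/s.

1.61 rad/s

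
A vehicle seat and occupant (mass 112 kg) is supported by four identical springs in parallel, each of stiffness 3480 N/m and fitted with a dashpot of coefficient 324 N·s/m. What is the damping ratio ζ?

Parallel springs add: k_eq = 4 × 3480 = 13920 N/m.
ω_n = √(k_eq/m) = √(13920/112) = 11.15 rad/s.
Critical damping c_c = 2√(k_eq·m) = 2√(13920 × 112) = 2497 N·s/m, so ζ = c/c_c = 324/2497 = 0.1297.

0.130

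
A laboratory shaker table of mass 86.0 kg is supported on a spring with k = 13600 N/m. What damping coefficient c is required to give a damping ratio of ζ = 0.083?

180 N·s/m

c_c = 2√(k·m) = 2√(13600 × 86.0) = 2163 N·s/m.
c = ζ·c_c = 0.083 × 2163 = 179.5 N·s/m.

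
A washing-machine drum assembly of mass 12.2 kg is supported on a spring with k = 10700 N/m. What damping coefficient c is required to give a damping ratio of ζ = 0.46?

332 N·s/m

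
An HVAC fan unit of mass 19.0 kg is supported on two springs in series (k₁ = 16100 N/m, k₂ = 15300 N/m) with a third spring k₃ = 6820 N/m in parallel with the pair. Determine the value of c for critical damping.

Series pair: k_s = k₁k₂/(k₁+k₂) = (16100)(15300)/(16100 + 15300) = 7845 N/m. In parallel with k₃: k_eq = 7845 + 6820 = 14660 N/m.
c_c = 2√(k_eq·m) = 2√(14660 × 19.0) = 2 × 527.9 = 1056 N·s/m.

1060 N·s/m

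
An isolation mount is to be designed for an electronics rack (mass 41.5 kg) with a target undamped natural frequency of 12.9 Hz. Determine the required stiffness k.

ω_n = 2πf_n = 2π × 12.9 = 81.05 rad/s.
k = m·ω_n² = 41.5 × 81.05² = 41.5 × 6570 = 272600 N/m.

273000 N/m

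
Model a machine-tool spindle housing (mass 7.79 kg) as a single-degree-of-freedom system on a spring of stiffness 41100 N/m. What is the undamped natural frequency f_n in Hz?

11.6 Hz

ω_n = √(k/m) = √(41100/7.79) = √5276 = 72.64 rad/s.
f_n = ω_n/(2π) = 72.64/6.283 = 11.56 Hz.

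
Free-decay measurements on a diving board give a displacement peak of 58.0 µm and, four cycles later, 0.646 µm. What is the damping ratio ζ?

Logarithmic decrement δ = (1/n)·ln(x₀/x_n) = (1/4)·ln(58.0/0.646) = (1/4)·ln(89.78) = 1.124.
ζ = δ/√(4π² + δ²) = 1.124/√(39.48 + 1.26) = 1.124/6.383 = 0.1761.

0.176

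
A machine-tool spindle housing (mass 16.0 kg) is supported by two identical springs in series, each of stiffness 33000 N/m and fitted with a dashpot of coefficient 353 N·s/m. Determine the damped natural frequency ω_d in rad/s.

30.2 rad/s

Series springs: 1/k_eq = 2/33000, so k_eq = 33000/2 = 16500 N/m.
ω_n = √(k_eq/m) = √(16500/16.0) = 32.11 rad/s.
Critical damping c_c = 2√(k_eq·m) = 2√(16500 × 16.0) = 1028 N·s/m, so ζ = c/c_c = 353/1028 = 0.3435.
ω_d = ω_n√(1 − ζ²) = 32.11 × √(1 − 0.118) = 30.16 rad/s.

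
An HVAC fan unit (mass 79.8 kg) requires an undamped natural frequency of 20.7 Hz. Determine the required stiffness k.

ω_n = 2πf_n = 2π × 20.7 = 130.1 rad/s.
k = m·ω_n² = 79.8 × 130.1² = 79.8 × 16920 = 1350000 N/m.

1350000 N/m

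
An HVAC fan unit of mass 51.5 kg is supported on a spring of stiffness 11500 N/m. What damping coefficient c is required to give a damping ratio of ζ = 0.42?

646 N·s/m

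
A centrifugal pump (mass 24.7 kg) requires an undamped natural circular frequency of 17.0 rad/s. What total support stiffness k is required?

7140 N/m

k = m·ω_n² = 24.7 × 17.00² = 24.7 × 289.0 = 7138 N/m.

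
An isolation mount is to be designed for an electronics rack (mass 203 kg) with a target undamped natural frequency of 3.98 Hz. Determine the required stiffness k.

127000 N/m

ω_n = 2πf_n = 2π × 3.98 = 25.01 rad/s.
k = m·ω_n² = 203 × 25.01² = 203 × 625.4 = 126900 N/m.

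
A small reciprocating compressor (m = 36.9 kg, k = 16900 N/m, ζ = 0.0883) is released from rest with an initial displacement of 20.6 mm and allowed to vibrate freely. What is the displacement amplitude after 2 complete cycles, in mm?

6.76 mm

Logarithmic decrement δ = 2πζ/√(1 − ζ²) = 2π × 0.08830/√(1 − 0.00780) = 0.5570.
After n cycles, x_n/x₀ = e^(−nδ), so x_2 = 20.6 × e^(−2 × 0.5570) = 20.6 × 0.3283 = 6.762 mm.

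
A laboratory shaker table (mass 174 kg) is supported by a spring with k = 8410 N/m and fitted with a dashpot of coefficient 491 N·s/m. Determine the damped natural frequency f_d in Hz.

1.08 Hz

ω_n = √(k/m) = √(8410/174) = 6.952 rad/s.
Critical damping c_c = 2√(k·m) = 2√(8410 × 174) = 2419 N·s/m, so ζ = c/c_c = 491/2419 = 0.2029.
ω_d = ω_n√(1 − ζ²) = 6.952 × √(1 − 0.0412) = 6.808 rad/s.
f_d = ω_d/(2π) = 1.083 Hz.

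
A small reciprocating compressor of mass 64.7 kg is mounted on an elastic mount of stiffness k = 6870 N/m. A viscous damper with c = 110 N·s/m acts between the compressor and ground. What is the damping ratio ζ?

0.0825

ω_n = √(k/m) = √(6870/64.7) = 10.30 rad/s.
Critical damping c_c = 2√(k·m) = 2√(6870 × 64.7) = 1333 N·s/m, so ζ = c/c_c = 110/1333 = 0.08250.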